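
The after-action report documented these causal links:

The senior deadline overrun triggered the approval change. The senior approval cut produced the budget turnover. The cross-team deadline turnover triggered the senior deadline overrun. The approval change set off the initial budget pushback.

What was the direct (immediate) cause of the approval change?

Upstream contributors include the cross-team deadline turnover, but only the senior deadline overrun feeds directly into the approval change.

the senior deadline overrun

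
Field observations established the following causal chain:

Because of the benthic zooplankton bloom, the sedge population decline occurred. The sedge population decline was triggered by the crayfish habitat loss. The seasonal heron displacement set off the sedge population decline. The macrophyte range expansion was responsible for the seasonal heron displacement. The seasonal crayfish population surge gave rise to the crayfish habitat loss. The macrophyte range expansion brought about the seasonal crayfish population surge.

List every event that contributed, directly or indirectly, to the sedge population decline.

the benthic zooplankton bloom, the crayfish habitat loss, the macrophyte range expansion, the seasonal crayfish population surge, the seasonal heron displacement

Immediate causes of the sedge population decline: the seasonal heron displacement, the benthic zooplankton bloom, the crayfish habitat loss.
Further upstream: the macrophyte range expansion, the seasonal crayfish population surge.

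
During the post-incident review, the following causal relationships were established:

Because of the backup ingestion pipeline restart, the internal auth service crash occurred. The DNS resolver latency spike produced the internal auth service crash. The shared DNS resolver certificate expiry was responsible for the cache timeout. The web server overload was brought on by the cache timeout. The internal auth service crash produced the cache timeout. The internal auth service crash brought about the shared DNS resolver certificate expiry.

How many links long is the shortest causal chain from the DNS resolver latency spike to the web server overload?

3

Shortest chain: the DNS resolver latency spike → the internal auth service crash → the cache timeout → the web server overload.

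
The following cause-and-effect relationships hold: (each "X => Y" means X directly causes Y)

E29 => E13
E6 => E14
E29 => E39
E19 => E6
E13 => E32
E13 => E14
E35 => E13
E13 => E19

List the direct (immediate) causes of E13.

E29, E35

E29, E35 → E13 with nothing further upstream stated.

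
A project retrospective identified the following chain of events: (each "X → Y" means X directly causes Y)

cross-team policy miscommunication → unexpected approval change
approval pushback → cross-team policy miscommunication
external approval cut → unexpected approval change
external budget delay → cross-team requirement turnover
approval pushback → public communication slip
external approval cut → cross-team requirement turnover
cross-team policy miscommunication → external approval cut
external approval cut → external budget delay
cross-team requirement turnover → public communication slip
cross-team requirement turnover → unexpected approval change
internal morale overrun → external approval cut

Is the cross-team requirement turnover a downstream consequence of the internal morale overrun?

Yes

There is a causal chain: the internal morale overrun → the external approval cut → the cross-team requirement turnover.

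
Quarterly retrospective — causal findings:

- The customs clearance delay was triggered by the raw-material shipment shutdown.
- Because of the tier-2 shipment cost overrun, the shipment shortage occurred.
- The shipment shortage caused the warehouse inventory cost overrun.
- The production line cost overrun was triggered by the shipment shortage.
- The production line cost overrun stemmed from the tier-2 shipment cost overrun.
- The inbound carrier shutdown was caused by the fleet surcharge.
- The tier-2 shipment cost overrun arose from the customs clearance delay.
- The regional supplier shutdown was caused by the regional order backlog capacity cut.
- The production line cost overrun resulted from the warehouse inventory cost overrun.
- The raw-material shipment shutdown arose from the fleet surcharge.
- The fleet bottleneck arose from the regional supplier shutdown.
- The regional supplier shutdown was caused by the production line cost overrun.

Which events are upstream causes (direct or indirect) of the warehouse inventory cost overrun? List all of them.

Immediate cause of the warehouse inventory cost overrun: the shipment shortage.
Further upstream: the fleet surcharge, the raw-material shipment shutdown, the customs clearance delay, the tier-2 shipment cost overrun.

the customs clearance delay, the fleet surcharge, the raw-material shipment shutdown, the shipment shortage, the tier-2 shipment cost overrun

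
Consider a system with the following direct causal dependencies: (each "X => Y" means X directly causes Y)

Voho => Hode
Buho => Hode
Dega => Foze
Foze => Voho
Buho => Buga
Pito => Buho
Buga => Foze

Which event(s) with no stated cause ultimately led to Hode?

Tracing upstream from Hode: Hode ← Voho ← Foze ← Dega.
A separate upstream branch: Hode ← Buho ← Pito.
Each of those chain origins has no stated cause.

Dega, Pito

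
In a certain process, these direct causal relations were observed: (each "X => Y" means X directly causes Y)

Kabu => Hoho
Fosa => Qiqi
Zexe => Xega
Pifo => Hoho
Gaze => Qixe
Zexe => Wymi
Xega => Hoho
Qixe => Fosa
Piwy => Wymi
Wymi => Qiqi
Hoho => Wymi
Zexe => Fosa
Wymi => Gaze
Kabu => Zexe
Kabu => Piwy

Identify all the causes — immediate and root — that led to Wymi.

Immediate causes of Wymi: Zexe, Piwy, Hoho.
Further upstream: Kabu, Xega, Pifo.

Hoho, Kabu, Pifo, Piwy, Xega, Zexe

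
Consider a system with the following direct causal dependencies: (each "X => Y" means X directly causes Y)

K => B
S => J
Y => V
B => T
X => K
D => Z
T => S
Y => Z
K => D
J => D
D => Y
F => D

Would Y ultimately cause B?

No

Y leads to Z, V; B is not among them.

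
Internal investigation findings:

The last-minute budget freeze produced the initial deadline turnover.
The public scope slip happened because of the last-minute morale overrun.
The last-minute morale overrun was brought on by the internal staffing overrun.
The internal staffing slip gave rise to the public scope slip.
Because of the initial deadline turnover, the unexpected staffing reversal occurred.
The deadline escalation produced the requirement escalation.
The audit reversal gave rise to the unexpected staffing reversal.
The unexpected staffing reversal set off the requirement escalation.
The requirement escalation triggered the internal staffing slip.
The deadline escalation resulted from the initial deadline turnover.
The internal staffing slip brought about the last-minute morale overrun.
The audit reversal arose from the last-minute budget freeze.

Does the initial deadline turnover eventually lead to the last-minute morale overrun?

There is a causal chain: the initial deadline turnover → the deadline escalation → the requirement escalation → the internal staffing slip → the last-minute morale overrun.

Yes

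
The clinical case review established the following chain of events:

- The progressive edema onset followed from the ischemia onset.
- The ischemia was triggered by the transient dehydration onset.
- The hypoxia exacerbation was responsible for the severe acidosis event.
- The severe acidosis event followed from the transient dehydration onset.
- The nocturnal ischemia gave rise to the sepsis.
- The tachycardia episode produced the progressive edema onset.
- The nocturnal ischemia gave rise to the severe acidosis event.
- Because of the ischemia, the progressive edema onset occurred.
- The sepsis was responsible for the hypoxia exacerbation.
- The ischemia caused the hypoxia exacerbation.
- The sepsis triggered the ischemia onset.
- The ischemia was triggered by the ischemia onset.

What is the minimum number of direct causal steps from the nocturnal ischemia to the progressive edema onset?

Shortest chain: the nocturnal ischemia → the sepsis → the ischemia onset → the progressive edema onset.

3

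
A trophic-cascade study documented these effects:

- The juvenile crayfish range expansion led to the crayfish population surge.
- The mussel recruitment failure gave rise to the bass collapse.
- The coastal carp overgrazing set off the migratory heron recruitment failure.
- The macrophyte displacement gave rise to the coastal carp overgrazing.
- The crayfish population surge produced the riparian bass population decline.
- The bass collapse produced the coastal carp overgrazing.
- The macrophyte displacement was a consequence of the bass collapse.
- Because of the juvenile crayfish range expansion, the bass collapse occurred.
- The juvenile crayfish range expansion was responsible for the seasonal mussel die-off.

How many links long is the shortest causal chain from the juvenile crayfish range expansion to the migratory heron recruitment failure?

Shortest chain: the juvenile crayfish range expansion → the bass collapse → the coastal carp overgrazing → the migratory heron recruitment failure.

3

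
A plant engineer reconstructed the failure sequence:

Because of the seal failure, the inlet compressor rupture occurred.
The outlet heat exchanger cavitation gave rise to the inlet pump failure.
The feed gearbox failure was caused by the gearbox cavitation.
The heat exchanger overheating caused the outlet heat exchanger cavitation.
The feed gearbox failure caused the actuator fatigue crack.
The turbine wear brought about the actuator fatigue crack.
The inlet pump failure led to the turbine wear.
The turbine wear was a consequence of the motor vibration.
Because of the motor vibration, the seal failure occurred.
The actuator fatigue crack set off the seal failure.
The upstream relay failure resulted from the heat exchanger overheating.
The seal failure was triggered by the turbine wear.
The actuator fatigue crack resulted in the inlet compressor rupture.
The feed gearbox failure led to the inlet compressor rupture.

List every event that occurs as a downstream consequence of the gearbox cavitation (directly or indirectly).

Direct effects: the feed gearbox failure.
2 steps out: the actuator fatigue crack, the inlet compressor rupture.
3 steps out: the seal failure.
Not reachable from it: the motor vibration, the heat exchanger overheating, the outlet heat exchanger cavitation, the upstream relay failure, the inlet pump failure, the turbine wear.

the actuator fatigue crack, the feed gearbox failure, the inlet compressor rupture, the seal failure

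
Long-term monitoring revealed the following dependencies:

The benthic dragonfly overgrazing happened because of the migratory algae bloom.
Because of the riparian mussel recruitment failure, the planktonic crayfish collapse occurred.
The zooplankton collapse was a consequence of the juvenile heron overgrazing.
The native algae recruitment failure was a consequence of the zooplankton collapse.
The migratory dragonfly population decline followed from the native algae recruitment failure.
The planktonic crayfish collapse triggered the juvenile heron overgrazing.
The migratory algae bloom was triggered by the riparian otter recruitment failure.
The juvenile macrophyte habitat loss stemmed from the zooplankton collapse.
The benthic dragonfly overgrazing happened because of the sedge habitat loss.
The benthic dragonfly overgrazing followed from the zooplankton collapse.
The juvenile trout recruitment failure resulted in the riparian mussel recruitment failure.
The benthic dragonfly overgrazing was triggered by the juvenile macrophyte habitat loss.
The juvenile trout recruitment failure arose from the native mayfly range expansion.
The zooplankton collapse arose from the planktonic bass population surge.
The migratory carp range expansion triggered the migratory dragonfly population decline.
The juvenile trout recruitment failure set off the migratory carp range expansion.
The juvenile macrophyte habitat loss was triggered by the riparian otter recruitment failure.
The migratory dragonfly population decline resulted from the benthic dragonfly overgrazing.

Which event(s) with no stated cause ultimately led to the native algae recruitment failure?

the native mayfly range expansion, the planktonic bass population surge

Tracing upstream from the native algae recruitment failure: the native algae recruitment failure ← the zooplankton collapse ← the juvenile heron overgrazing ← the planktonic crayfish collapse ← the riparian mussel recruitment failure ← the juvenile trout recruitment failure ← the native mayfly range expansion.
A separate upstream branch: the native algae recruitment failure ← the zooplankton collapse ← the planktonic bass population surge.
Each of those chain origins has no stated cause.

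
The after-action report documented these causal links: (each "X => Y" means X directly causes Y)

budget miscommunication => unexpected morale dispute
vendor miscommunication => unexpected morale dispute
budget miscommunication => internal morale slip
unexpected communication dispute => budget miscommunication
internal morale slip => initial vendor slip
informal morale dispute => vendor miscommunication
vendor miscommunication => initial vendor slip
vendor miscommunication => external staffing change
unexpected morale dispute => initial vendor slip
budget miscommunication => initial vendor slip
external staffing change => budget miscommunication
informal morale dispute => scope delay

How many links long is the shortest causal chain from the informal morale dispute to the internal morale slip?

4

Shortest chain: the informal morale dispute → the vendor miscommunication → the external staffing change → the budget miscommunication → the internal morale slip.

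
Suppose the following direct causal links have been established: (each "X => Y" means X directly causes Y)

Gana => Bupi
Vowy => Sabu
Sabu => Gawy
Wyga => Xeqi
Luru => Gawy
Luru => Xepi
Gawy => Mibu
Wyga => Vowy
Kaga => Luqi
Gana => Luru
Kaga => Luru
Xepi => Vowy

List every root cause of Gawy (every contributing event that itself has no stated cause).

Gana, Kaga, Wyga

Tracing upstream from Gawy: Gawy ← Luru ← Kaga.
A separate upstream branch: Gawy ← Luru ← Gana.
A separate upstream branch: Gawy ← Sabu ← Vowy ← Wyga.
Each of those chain origins has no stated cause.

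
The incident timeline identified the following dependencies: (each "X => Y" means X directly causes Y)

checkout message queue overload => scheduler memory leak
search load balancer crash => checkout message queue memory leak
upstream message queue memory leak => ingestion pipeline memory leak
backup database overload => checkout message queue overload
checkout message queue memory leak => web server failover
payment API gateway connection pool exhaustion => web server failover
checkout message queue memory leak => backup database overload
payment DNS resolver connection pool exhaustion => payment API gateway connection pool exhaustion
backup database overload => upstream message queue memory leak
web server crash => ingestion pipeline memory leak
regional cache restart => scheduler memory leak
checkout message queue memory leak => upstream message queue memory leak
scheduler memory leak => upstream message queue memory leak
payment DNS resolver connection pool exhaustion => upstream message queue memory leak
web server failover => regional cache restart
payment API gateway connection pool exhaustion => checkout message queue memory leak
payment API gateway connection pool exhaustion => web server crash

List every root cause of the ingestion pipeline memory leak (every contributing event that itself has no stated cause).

Tracing upstream from the ingestion pipeline memory leak: the ingestion pipeline memory leak ← the upstream message queue memory leak ← the payment DNS resolver connection pool exhaustion.
A separate upstream branch: the ingestion pipeline memory leak ← the upstream message queue memory leak ← the checkout message queue memory leak ← the search load balancer crash.
Each of those chain origins has no stated cause.

the payment DNS resolver connection pool exhaustion, the search load balancer crash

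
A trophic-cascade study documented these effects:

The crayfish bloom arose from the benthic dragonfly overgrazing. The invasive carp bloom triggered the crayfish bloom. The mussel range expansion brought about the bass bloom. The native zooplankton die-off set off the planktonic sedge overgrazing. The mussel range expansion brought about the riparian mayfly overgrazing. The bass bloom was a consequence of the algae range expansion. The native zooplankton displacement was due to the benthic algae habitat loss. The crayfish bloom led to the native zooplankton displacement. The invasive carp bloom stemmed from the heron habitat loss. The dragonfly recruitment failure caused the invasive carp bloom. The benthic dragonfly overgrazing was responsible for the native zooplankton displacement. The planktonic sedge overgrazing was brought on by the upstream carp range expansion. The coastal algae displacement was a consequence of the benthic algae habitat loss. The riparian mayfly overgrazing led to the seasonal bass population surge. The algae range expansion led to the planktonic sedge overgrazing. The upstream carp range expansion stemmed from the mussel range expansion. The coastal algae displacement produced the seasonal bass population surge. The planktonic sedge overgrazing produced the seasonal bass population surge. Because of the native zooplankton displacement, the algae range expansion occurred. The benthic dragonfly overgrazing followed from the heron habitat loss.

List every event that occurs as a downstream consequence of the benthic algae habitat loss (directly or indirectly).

Direct effects: the native zooplankton displacement, the coastal algae displacement.
2 steps out: the algae range expansion, the seasonal bass population surge.
3 steps out: the bass bloom, the planktonic sedge overgrazing.
Not reachable from it: the dragonfly recruitment failure, the heron habitat loss, the benthic dragonfly overgrazing, the invasive carp bloom, the crayfish bloom, the native zooplankton die-off, the mussel range expansion, the upstream carp range expansion, the riparian mayfly overgrazing.

the algae range expansion, the bass bloom, the coastal algae displacement, the native zooplankton displacement, the planktonic sedge overgrazing, the seasonal bass population surge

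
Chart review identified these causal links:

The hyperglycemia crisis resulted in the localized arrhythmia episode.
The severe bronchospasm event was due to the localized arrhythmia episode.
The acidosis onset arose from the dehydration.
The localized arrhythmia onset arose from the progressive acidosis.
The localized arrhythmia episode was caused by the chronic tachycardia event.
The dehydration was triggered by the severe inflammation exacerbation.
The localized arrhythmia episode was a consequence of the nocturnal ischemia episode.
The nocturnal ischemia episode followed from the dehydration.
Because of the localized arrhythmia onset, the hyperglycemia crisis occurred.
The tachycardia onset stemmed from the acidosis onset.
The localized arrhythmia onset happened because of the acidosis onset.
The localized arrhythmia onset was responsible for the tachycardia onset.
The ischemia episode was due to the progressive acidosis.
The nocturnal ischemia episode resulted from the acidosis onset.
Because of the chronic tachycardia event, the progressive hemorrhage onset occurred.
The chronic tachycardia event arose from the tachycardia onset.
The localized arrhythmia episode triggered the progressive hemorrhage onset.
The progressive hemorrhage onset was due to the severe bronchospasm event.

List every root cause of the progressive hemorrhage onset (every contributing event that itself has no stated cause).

Tracing upstream from the progressive hemorrhage onset: the progressive hemorrhage onset ← the chronic tachycardia event ← the tachycardia onset ← the localized arrhythmia onset ← the progressive acidosis.
A separate upstream branch: the progressive hemorrhage onset ← the localized arrhythmia episode ← the nocturnal ischemia episode ← the dehydration ← the severe inflammation exacerbation.
Each of those chain origins has no stated cause.

the progressive acidosis, the severe inflammation exacerbation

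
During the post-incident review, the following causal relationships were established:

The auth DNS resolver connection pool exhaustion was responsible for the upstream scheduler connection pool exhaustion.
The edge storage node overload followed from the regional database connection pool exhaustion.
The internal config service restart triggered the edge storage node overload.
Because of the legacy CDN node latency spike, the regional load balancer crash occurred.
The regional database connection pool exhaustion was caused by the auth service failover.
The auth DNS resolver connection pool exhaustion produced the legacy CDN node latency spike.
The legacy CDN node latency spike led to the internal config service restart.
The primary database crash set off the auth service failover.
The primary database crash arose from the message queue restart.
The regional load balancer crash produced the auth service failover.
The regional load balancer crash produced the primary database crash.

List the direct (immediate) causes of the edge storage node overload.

Upstream contributors include the message queue restart, the auth DNS resolver connection pool exhaustion, the legacy CDN node latency spike, the regional load balancer crash, the primary database crash, the auth service failover, but only the internal config service restart, the regional database connection pool exhaustion feed directly into the edge storage node overload.

the internal config service restart, the regional database connection pool exhaustion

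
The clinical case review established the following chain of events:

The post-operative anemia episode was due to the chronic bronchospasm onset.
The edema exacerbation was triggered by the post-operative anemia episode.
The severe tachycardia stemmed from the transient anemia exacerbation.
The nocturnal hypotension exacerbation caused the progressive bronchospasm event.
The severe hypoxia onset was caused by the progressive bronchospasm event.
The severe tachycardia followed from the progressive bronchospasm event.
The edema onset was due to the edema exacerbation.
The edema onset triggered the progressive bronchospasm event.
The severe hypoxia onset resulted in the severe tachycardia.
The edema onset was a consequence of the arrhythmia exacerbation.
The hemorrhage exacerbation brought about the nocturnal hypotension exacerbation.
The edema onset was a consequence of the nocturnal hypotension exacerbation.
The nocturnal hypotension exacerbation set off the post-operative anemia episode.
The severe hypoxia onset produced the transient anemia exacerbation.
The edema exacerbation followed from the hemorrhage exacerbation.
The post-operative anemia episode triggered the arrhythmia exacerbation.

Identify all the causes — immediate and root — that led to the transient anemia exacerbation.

Immediate cause of the transient anemia exacerbation: the severe hypoxia onset.
Further upstream: the hemorrhage exacerbation, the nocturnal hypotension exacerbation, the post-operative anemia episode, the arrhythmia exacerbation, the edema exacerbation, the edema onset, the progressive bronchospasm event, the chronic bronchospasm onset.

the arrhythmia exacerbation, the chronic bronchospasm onset, the edema exacerbation, the edema onset, the hemorrhage exacerbation, the nocturnal hypotension exacerbation, the post-operative anemia episode, the progressive bronchospasm event, the severe hypoxia onset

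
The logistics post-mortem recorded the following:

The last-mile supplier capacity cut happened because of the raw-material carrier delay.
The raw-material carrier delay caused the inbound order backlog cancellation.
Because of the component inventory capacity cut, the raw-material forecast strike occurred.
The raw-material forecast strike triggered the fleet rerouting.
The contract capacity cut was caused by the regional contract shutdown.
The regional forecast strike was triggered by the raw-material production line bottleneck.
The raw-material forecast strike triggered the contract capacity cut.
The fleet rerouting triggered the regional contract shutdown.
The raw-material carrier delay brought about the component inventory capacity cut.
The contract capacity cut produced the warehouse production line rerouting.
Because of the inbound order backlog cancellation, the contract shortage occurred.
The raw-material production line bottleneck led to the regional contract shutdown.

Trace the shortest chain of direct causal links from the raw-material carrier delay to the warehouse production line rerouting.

the raw-material carrier delay → the component inventory capacity cut → the raw-material forecast strike → the contract capacity cut → the warehouse production line rerouting

the raw-material carrier delay → the component inventory capacity cut
the component inventory capacity cut → the raw-material forecast strike
the raw-material forecast strike → the contract capacity cut
the contract capacity cut → the warehouse production line rerouting
Length: 4 steps.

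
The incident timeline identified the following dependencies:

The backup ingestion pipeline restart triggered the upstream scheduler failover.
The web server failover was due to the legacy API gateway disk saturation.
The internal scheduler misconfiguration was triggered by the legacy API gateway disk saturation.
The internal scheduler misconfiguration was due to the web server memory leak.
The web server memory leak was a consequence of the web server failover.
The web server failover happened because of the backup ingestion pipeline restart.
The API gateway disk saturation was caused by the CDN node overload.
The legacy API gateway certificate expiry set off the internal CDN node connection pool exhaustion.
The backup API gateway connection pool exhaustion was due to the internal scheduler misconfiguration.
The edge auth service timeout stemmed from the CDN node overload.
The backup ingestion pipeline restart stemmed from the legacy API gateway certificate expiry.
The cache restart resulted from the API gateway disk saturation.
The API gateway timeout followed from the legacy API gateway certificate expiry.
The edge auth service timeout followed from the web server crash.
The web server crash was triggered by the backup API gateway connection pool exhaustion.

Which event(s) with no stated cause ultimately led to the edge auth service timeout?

Tracing upstream from the edge auth service timeout: the edge auth service timeout ← the web server crash ← the backup API gateway connection pool exhaustion ← the internal scheduler misconfiguration ← the web server memory leak ← the web server failover ← the backup ingestion pipeline restart ← the legacy API gateway certificate expiry.
A separate upstream branch: the edge auth service timeout ← the web server crash ← the backup API gateway connection pool exhaustion ← the internal scheduler misconfiguration ← the legacy API gateway disk saturation.
A separate upstream branch: the edge auth service timeout ← the CDN node overload.
Each of those chain origins has no stated cause.

the CDN node overload, the legacy API gateway certificate expiry, the legacy API gateway disk saturation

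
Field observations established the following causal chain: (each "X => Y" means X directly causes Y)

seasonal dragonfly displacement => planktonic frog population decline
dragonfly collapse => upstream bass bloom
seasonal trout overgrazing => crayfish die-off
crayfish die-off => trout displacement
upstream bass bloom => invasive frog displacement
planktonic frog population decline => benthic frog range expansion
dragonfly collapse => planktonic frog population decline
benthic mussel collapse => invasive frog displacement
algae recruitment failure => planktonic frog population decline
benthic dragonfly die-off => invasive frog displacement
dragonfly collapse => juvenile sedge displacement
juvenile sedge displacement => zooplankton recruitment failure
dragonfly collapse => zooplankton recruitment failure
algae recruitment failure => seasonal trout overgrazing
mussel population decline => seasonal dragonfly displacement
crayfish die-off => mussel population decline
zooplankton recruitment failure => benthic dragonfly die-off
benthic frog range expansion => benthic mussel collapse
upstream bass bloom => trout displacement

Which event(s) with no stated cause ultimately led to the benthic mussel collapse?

Tracing upstream from the benthic mussel collapse: the benthic mussel collapse ← the benthic frog range expansion ← the planktonic frog population decline ← the algae recruitment failure.
A separate upstream branch: the benthic mussel collapse ← the benthic frog range expansion ← the planktonic frog population decline ← the dragonfly collapse.
Each of those chain origins has no stated cause.

the algae recruitment failure, the dragonfly collapse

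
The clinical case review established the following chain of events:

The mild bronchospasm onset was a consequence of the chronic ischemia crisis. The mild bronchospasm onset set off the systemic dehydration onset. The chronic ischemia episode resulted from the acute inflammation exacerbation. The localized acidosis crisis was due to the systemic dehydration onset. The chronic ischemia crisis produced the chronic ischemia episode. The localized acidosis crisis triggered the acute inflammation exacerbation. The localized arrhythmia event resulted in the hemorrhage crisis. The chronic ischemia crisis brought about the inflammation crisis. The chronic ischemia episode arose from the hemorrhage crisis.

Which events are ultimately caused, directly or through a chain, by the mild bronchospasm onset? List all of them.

the acute inflammation exacerbation, the chronic ischemia episode, the localized acidosis crisis, the systemic dehydration onset

Direct effects: the systemic dehydration onset.
2 steps out: the localized acidosis crisis.
3 steps out: the acute inflammation exacerbation.
4 steps out: the chronic ischemia episode.
Not reachable from it: the chronic ischemia crisis, the localized arrhythmia event, the hemorrhage crisis, the inflammation crisis.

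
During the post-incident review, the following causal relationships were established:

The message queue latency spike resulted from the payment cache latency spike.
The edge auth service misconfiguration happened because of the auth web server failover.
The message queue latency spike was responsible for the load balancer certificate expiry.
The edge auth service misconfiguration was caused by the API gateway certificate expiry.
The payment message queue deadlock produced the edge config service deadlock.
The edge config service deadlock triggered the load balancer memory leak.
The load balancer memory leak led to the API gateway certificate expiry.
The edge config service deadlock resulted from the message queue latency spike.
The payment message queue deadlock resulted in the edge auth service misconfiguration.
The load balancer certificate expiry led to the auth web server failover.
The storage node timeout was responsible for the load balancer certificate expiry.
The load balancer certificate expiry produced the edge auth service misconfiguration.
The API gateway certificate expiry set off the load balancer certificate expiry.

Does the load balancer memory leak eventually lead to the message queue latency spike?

No

The load balancer memory leak leads to the API gateway certificate expiry, the load balancer certificate expiry, the auth web server failover, the edge auth service misconfiguration; the message queue latency spike is not among them.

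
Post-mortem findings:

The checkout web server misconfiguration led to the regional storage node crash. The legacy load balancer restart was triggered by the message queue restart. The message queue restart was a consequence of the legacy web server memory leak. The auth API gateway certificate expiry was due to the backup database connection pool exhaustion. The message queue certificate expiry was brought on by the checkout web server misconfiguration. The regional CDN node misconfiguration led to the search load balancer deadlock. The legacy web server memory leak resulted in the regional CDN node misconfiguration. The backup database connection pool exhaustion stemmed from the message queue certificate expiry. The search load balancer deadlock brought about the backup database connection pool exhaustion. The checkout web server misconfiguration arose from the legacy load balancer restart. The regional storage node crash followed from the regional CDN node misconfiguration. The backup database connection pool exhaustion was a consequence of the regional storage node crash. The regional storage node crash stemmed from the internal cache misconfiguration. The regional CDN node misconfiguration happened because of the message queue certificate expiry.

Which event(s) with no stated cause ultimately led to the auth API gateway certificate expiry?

the internal cache misconfiguration, the legacy web server memory leak

Tracing upstream from the auth API gateway certificate expiry: the auth API gateway certificate expiry ← the backup database connection pool exhaustion ← the regional storage node crash ← the regional CDN node misconfiguration ← the legacy web server memory leak.
A separate upstream branch: the auth API gateway certificate expiry ← the backup database connection pool exhaustion ← the regional storage node crash ← the internal cache misconfiguration.
Each of those chain origins has no stated cause.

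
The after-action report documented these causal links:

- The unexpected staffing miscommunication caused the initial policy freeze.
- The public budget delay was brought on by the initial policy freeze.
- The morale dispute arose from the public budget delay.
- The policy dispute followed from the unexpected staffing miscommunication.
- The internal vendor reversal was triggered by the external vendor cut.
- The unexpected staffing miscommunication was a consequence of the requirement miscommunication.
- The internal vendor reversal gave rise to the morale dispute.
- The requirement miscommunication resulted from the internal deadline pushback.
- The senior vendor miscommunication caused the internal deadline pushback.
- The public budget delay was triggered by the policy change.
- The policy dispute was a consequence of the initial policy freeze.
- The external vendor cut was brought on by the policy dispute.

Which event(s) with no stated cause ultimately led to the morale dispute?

the policy change, the senior vendor miscommunication

Tracing upstream from the morale dispute: the morale dispute ← the public budget delay ← the initial policy freeze ← the unexpected staffing miscommunication ← the requirement miscommunication ← the internal deadline pushback ← the senior vendor miscommunication.
A separate upstream branch: the morale dispute ← the public budget delay ← the policy change.
Each of those chain origins has no stated cause.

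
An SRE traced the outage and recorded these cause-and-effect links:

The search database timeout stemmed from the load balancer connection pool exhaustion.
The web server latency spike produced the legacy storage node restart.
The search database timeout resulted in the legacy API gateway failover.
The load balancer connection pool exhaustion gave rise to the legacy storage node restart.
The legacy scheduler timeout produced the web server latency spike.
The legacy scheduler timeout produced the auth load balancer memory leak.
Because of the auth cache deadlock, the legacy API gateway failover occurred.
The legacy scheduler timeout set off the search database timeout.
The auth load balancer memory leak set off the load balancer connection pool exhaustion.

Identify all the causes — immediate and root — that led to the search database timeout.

Immediate causes of the search database timeout: the legacy scheduler timeout, the load balancer connection pool exhaustion.
Further upstream: the auth load balancer memory leak.

the auth load balancer memory leak, the legacy scheduler timeout, the load balancer connection pool exhaustion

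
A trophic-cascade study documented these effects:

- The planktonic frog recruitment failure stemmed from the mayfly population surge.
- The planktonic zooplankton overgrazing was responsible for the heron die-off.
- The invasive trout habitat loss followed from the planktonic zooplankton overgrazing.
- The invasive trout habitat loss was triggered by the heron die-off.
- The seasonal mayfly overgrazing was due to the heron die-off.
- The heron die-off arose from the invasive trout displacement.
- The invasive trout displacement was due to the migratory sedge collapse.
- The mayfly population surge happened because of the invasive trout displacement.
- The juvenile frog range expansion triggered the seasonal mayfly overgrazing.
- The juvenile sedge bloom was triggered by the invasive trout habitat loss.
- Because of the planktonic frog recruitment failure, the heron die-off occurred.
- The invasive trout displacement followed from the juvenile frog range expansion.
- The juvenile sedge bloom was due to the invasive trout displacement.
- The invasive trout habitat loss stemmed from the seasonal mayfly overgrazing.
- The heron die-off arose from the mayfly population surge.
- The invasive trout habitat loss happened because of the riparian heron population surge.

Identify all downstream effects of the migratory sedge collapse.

the heron die-off, the invasive trout displacement, the invasive trout habitat loss, the juvenile sedge bloom, the mayfly population surge, the planktonic frog recruitment failure, the seasonal mayfly overgrazing

Direct effects: the invasive trout displacement.
2 steps out: the mayfly population surge, the heron die-off, the juvenile sedge bloom.
3 steps out: the planktonic frog recruitment failure, the seasonal mayfly overgrazing, the invasive trout habitat loss.
Not reachable from it: the juvenile frog range expansion, the riparian heron population surge, the planktonic zooplankton overgrazing.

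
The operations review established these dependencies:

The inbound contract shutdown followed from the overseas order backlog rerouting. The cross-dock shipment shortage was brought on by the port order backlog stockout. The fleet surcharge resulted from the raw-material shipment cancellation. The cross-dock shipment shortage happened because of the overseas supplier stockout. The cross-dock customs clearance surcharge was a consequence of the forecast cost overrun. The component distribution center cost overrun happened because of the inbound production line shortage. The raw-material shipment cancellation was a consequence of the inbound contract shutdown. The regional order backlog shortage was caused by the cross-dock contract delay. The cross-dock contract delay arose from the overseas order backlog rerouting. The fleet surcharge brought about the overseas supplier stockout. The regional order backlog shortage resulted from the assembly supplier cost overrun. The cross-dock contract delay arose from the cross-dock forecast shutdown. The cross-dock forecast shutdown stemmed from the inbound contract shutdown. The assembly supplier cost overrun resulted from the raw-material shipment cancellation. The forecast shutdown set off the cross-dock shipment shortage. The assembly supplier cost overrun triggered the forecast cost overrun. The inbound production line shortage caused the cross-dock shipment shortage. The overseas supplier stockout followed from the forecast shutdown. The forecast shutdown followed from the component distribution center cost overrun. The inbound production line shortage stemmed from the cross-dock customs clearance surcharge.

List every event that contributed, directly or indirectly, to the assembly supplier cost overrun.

the inbound contract shutdown, the overseas order backlog rerouting, the raw-material shipment cancellation

Immediate cause of the assembly supplier cost overrun: the raw-material shipment cancellation.
Further upstream: the overseas order backlog rerouting, the inbound contract shutdown.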